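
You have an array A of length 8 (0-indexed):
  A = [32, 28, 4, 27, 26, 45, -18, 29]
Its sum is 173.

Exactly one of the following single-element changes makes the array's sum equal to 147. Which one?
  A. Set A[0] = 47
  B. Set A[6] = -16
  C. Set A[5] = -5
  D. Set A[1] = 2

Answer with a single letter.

Option A: A[0] 32->47, delta=15, new_sum=173+(15)=188
Option B: A[6] -18->-16, delta=2, new_sum=173+(2)=175
Option C: A[5] 45->-5, delta=-50, new_sum=173+(-50)=123
Option D: A[1] 28->2, delta=-26, new_sum=173+(-26)=147 <-- matches target

Answer: D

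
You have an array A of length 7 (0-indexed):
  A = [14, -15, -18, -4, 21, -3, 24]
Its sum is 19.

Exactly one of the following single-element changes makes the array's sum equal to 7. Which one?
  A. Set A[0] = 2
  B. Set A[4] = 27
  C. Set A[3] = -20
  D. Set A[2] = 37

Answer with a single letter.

Option A: A[0] 14->2, delta=-12, new_sum=19+(-12)=7 <-- matches target
Option B: A[4] 21->27, delta=6, new_sum=19+(6)=25
Option C: A[3] -4->-20, delta=-16, new_sum=19+(-16)=3
Option D: A[2] -18->37, delta=55, new_sum=19+(55)=74

Answer: A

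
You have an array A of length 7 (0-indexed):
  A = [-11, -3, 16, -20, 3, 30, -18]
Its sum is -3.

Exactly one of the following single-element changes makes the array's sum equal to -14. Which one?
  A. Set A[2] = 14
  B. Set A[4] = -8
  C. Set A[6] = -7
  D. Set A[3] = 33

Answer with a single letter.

Answer: B

Derivation:
Option A: A[2] 16->14, delta=-2, new_sum=-3+(-2)=-5
Option B: A[4] 3->-8, delta=-11, new_sum=-3+(-11)=-14 <-- matches target
Option C: A[6] -18->-7, delta=11, new_sum=-3+(11)=8
Option D: A[3] -20->33, delta=53, new_sum=-3+(53)=50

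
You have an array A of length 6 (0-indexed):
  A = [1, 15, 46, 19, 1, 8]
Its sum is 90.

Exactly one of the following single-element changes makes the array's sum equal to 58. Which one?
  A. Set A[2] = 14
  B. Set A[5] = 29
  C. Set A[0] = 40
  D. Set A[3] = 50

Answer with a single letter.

Option A: A[2] 46->14, delta=-32, new_sum=90+(-32)=58 <-- matches target
Option B: A[5] 8->29, delta=21, new_sum=90+(21)=111
Option C: A[0] 1->40, delta=39, new_sum=90+(39)=129
Option D: A[3] 19->50, delta=31, new_sum=90+(31)=121

Answer: A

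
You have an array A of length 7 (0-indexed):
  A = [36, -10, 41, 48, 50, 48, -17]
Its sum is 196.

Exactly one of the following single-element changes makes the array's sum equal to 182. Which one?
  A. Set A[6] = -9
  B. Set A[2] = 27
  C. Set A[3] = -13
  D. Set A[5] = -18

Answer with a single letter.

Answer: B

Derivation:
Option A: A[6] -17->-9, delta=8, new_sum=196+(8)=204
Option B: A[2] 41->27, delta=-14, new_sum=196+(-14)=182 <-- matches target
Option C: A[3] 48->-13, delta=-61, new_sum=196+(-61)=135
Option D: A[5] 48->-18, delta=-66, new_sum=196+(-66)=130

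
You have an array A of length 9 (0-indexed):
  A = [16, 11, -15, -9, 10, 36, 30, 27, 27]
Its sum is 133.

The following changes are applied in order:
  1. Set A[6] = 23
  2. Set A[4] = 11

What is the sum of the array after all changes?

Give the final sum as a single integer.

Initial sum: 133
Change 1: A[6] 30 -> 23, delta = -7, sum = 126
Change 2: A[4] 10 -> 11, delta = 1, sum = 127

Answer: 127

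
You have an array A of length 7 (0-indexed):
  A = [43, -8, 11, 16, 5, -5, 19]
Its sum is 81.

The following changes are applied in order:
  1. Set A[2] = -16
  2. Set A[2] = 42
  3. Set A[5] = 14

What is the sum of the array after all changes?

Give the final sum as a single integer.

Answer: 131

Derivation:
Initial sum: 81
Change 1: A[2] 11 -> -16, delta = -27, sum = 54
Change 2: A[2] -16 -> 42, delta = 58, sum = 112
Change 3: A[5] -5 -> 14, delta = 19, sum = 131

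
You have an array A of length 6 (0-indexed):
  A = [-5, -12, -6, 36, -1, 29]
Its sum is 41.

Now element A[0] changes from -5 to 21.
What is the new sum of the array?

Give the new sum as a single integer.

Old value at index 0: -5
New value at index 0: 21
Delta = 21 - -5 = 26
New sum = old_sum + delta = 41 + (26) = 67

Answer: 67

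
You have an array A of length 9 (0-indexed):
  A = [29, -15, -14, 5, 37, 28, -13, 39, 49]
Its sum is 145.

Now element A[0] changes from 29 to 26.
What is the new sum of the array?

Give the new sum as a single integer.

Answer: 142

Derivation:
Old value at index 0: 29
New value at index 0: 26
Delta = 26 - 29 = -3
New sum = old_sum + delta = 145 + (-3) = 142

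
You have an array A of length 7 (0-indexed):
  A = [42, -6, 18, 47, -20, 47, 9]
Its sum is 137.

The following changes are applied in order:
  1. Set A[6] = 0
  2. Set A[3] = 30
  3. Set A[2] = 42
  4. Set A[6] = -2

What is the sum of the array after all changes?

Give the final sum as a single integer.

Answer: 133

Derivation:
Initial sum: 137
Change 1: A[6] 9 -> 0, delta = -9, sum = 128
Change 2: A[3] 47 -> 30, delta = -17, sum = 111
Change 3: A[2] 18 -> 42, delta = 24, sum = 135
Change 4: A[6] 0 -> -2, delta = -2, sum = 133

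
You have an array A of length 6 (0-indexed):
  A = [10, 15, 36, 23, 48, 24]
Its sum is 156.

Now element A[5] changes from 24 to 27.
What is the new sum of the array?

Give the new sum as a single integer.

Old value at index 5: 24
New value at index 5: 27
Delta = 27 - 24 = 3
New sum = old_sum + delta = 156 + (3) = 159

Answer: 159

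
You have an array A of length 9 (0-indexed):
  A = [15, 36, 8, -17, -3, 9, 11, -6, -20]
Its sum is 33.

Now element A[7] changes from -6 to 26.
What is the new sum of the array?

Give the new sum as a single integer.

Old value at index 7: -6
New value at index 7: 26
Delta = 26 - -6 = 32
New sum = old_sum + delta = 33 + (32) = 65

Answer: 65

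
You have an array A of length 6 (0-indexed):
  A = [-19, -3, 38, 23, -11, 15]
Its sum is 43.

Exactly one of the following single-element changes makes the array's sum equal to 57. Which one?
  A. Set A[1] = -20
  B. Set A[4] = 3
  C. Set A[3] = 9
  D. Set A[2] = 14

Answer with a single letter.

Answer: B

Derivation:
Option A: A[1] -3->-20, delta=-17, new_sum=43+(-17)=26
Option B: A[4] -11->3, delta=14, new_sum=43+(14)=57 <-- matches target
Option C: A[3] 23->9, delta=-14, new_sum=43+(-14)=29
Option D: A[2] 38->14, delta=-24, new_sum=43+(-24)=19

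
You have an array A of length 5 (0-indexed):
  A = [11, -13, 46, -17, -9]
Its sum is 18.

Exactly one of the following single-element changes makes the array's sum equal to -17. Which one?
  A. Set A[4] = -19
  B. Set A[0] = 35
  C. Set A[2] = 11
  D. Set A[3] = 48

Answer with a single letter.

Answer: C

Derivation:
Option A: A[4] -9->-19, delta=-10, new_sum=18+(-10)=8
Option B: A[0] 11->35, delta=24, new_sum=18+(24)=42
Option C: A[2] 46->11, delta=-35, new_sum=18+(-35)=-17 <-- matches target
Option D: A[3] -17->48, delta=65, new_sum=18+(65)=83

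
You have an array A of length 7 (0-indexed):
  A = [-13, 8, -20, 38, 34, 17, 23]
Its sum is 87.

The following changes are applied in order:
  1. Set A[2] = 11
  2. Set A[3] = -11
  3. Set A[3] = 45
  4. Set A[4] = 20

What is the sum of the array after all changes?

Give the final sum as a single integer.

Initial sum: 87
Change 1: A[2] -20 -> 11, delta = 31, sum = 118
Change 2: A[3] 38 -> -11, delta = -49, sum = 69
Change 3: A[3] -11 -> 45, delta = 56, sum = 125
Change 4: A[4] 34 -> 20, delta = -14, sum = 111

Answer: 111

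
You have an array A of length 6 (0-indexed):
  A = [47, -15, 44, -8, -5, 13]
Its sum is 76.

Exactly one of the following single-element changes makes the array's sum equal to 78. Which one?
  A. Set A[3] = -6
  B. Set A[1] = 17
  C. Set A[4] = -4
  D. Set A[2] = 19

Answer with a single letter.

Option A: A[3] -8->-6, delta=2, new_sum=76+(2)=78 <-- matches target
Option B: A[1] -15->17, delta=32, new_sum=76+(32)=108
Option C: A[4] -5->-4, delta=1, new_sum=76+(1)=77
Option D: A[2] 44->19, delta=-25, new_sum=76+(-25)=51

Answer: A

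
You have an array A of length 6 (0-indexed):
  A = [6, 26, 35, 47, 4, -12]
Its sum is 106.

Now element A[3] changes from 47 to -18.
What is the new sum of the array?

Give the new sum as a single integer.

Answer: 41

Derivation:
Old value at index 3: 47
New value at index 3: -18
Delta = -18 - 47 = -65
New sum = old_sum + delta = 106 + (-65) = 41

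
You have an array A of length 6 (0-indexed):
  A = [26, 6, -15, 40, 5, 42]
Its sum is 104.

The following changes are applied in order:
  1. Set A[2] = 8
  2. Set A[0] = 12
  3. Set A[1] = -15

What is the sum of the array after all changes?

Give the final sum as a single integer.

Initial sum: 104
Change 1: A[2] -15 -> 8, delta = 23, sum = 127
Change 2: A[0] 26 -> 12, delta = -14, sum = 113
Change 3: A[1] 6 -> -15, delta = -21, sum = 92

Answer: 92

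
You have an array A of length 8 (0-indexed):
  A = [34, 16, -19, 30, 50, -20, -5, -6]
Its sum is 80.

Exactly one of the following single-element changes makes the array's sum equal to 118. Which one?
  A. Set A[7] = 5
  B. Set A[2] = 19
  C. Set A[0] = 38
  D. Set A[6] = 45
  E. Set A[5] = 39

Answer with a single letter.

Answer: B

Derivation:
Option A: A[7] -6->5, delta=11, new_sum=80+(11)=91
Option B: A[2] -19->19, delta=38, new_sum=80+(38)=118 <-- matches target
Option C: A[0] 34->38, delta=4, new_sum=80+(4)=84
Option D: A[6] -5->45, delta=50, new_sum=80+(50)=130
Option E: A[5] -20->39, delta=59, new_sum=80+(59)=139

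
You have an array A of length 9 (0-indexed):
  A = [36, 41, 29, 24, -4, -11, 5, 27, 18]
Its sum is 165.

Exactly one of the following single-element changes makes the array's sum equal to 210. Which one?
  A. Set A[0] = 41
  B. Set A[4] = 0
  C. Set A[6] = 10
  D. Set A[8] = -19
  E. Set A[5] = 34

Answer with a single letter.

Option A: A[0] 36->41, delta=5, new_sum=165+(5)=170
Option B: A[4] -4->0, delta=4, new_sum=165+(4)=169
Option C: A[6] 5->10, delta=5, new_sum=165+(5)=170
Option D: A[8] 18->-19, delta=-37, new_sum=165+(-37)=128
Option E: A[5] -11->34, delta=45, new_sum=165+(45)=210 <-- matches target

Answer: E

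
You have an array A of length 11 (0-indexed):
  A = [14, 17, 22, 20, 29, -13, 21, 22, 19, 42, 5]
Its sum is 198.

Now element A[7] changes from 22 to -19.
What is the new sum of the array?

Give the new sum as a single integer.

Answer: 157

Derivation:
Old value at index 7: 22
New value at index 7: -19
Delta = -19 - 22 = -41
New sum = old_sum + delta = 198 + (-41) = 157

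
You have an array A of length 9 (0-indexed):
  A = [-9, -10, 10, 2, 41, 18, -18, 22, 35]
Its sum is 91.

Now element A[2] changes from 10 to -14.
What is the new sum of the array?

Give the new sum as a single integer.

Answer: 67

Derivation:
Old value at index 2: 10
New value at index 2: -14
Delta = -14 - 10 = -24
New sum = old_sum + delta = 91 + (-24) = 67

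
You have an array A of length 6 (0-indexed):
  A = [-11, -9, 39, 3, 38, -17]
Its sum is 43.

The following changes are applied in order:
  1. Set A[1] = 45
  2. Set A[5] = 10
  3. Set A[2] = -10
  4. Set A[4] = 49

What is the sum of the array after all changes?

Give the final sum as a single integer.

Answer: 86

Derivation:
Initial sum: 43
Change 1: A[1] -9 -> 45, delta = 54, sum = 97
Change 2: A[5] -17 -> 10, delta = 27, sum = 124
Change 3: A[2] 39 -> -10, delta = -49, sum = 75
Change 4: A[4] 38 -> 49, delta = 11, sum = 86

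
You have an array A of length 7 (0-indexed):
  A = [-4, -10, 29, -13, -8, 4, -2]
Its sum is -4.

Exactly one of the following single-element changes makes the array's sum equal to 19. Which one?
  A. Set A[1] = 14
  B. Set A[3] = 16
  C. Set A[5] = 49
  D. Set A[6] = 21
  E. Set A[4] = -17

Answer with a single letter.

Option A: A[1] -10->14, delta=24, new_sum=-4+(24)=20
Option B: A[3] -13->16, delta=29, new_sum=-4+(29)=25
Option C: A[5] 4->49, delta=45, new_sum=-4+(45)=41
Option D: A[6] -2->21, delta=23, new_sum=-4+(23)=19 <-- matches target
Option E: A[4] -8->-17, delta=-9, new_sum=-4+(-9)=-13

Answer: D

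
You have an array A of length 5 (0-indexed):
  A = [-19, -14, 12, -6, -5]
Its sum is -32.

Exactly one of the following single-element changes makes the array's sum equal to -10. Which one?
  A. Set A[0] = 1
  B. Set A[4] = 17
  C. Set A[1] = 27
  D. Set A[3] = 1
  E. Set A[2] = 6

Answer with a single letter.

Option A: A[0] -19->1, delta=20, new_sum=-32+(20)=-12
Option B: A[4] -5->17, delta=22, new_sum=-32+(22)=-10 <-- matches target
Option C: A[1] -14->27, delta=41, new_sum=-32+(41)=9
Option D: A[3] -6->1, delta=7, new_sum=-32+(7)=-25
Option E: A[2] 12->6, delta=-6, new_sum=-32+(-6)=-38

Answer: B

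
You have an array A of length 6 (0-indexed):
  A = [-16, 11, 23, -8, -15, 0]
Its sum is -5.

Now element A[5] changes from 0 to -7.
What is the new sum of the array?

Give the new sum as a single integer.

Answer: -12

Derivation:
Old value at index 5: 0
New value at index 5: -7
Delta = -7 - 0 = -7
New sum = old_sum + delta = -5 + (-7) = -12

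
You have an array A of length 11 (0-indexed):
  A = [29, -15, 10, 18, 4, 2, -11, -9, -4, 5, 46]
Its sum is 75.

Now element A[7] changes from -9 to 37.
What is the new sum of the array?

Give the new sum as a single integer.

Answer: 121

Derivation:
Old value at index 7: -9
New value at index 7: 37
Delta = 37 - -9 = 46
New sum = old_sum + delta = 75 + (46) = 121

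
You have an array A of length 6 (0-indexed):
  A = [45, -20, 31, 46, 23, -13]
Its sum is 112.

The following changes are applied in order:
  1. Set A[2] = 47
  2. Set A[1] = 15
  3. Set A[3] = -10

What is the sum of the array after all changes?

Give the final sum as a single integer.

Answer: 107

Derivation:
Initial sum: 112
Change 1: A[2] 31 -> 47, delta = 16, sum = 128
Change 2: A[1] -20 -> 15, delta = 35, sum = 163
Change 3: A[3] 46 -> -10, delta = -56, sum = 107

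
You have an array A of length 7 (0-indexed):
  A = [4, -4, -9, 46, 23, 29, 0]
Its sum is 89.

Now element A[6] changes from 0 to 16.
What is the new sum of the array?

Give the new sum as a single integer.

Answer: 105

Derivation:
Old value at index 6: 0
New value at index 6: 16
Delta = 16 - 0 = 16
New sum = old_sum + delta = 89 + (16) = 105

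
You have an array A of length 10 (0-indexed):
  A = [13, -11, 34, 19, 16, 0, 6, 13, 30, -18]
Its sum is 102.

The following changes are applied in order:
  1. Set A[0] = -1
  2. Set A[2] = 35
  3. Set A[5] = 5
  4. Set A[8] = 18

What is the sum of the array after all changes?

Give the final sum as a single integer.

Answer: 82

Derivation:
Initial sum: 102
Change 1: A[0] 13 -> -1, delta = -14, sum = 88
Change 2: A[2] 34 -> 35, delta = 1, sum = 89
Change 3: A[5] 0 -> 5, delta = 5, sum = 94
Change 4: A[8] 30 -> 18, delta = -12, sum = 82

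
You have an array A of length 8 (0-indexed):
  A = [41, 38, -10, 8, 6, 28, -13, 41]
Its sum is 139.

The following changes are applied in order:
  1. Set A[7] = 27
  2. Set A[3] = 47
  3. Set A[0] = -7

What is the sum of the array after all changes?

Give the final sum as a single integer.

Initial sum: 139
Change 1: A[7] 41 -> 27, delta = -14, sum = 125
Change 2: A[3] 8 -> 47, delta = 39, sum = 164
Change 3: A[0] 41 -> -7, delta = -48, sum = 116

Answer: 116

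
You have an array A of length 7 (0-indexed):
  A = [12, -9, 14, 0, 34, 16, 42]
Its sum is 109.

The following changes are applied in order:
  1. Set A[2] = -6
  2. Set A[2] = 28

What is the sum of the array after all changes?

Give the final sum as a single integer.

Initial sum: 109
Change 1: A[2] 14 -> -6, delta = -20, sum = 89
Change 2: A[2] -6 -> 28, delta = 34, sum = 123

Answer: 123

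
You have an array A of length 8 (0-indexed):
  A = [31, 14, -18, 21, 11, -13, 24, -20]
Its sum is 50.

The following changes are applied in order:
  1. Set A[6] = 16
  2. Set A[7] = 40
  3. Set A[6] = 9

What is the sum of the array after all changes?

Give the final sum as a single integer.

Initial sum: 50
Change 1: A[6] 24 -> 16, delta = -8, sum = 42
Change 2: A[7] -20 -> 40, delta = 60, sum = 102
Change 3: A[6] 16 -> 9, delta = -7, sum = 95

Answer: 95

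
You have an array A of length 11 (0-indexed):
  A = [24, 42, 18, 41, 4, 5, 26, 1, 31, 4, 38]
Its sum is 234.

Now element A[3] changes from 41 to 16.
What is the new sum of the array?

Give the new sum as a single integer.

Answer: 209

Derivation:
Old value at index 3: 41
New value at index 3: 16
Delta = 16 - 41 = -25
New sum = old_sum + delta = 234 + (-25) = 209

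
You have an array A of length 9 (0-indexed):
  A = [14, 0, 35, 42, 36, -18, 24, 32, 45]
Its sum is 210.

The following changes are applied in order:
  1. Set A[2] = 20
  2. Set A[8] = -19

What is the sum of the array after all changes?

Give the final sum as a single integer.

Initial sum: 210
Change 1: A[2] 35 -> 20, delta = -15, sum = 195
Change 2: A[8] 45 -> -19, delta = -64, sum = 131

Answer: 131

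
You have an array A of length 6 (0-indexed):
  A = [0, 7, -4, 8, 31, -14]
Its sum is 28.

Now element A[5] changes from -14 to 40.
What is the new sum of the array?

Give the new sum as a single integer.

Answer: 82

Derivation:
Old value at index 5: -14
New value at index 5: 40
Delta = 40 - -14 = 54
New sum = old_sum + delta = 28 + (54) = 82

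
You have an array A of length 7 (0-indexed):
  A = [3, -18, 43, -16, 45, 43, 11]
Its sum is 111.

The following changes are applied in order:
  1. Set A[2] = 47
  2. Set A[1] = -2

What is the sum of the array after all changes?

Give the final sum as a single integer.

Initial sum: 111
Change 1: A[2] 43 -> 47, delta = 4, sum = 115
Change 2: A[1] -18 -> -2, delta = 16, sum = 131

Answer: 131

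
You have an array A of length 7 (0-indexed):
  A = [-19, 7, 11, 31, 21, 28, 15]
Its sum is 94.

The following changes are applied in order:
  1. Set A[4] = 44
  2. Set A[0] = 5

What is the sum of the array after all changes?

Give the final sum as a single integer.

Initial sum: 94
Change 1: A[4] 21 -> 44, delta = 23, sum = 117
Change 2: A[0] -19 -> 5, delta = 24, sum = 141

Answer: 141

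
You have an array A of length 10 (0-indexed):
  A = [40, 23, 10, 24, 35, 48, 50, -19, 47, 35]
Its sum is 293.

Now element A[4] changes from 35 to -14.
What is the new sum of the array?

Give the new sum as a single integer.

Old value at index 4: 35
New value at index 4: -14
Delta = -14 - 35 = -49
New sum = old_sum + delta = 293 + (-49) = 244

Answer: 244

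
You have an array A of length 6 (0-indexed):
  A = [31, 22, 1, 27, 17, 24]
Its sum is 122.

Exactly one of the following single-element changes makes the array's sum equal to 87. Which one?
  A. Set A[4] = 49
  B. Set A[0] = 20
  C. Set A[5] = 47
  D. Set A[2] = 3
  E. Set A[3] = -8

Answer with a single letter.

Answer: E

Derivation:
Option A: A[4] 17->49, delta=32, new_sum=122+(32)=154
Option B: A[0] 31->20, delta=-11, new_sum=122+(-11)=111
Option C: A[5] 24->47, delta=23, new_sum=122+(23)=145
Option D: A[2] 1->3, delta=2, new_sum=122+(2)=124
Option E: A[3] 27->-8, delta=-35, new_sum=122+(-35)=87 <-- matches target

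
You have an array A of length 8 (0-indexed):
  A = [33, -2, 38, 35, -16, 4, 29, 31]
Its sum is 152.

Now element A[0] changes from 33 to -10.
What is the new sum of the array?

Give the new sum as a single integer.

Old value at index 0: 33
New value at index 0: -10
Delta = -10 - 33 = -43
New sum = old_sum + delta = 152 + (-43) = 109

Answer: 109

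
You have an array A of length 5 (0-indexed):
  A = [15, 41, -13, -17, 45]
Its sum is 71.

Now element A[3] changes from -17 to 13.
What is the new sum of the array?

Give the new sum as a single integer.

Old value at index 3: -17
New value at index 3: 13
Delta = 13 - -17 = 30
New sum = old_sum + delta = 71 + (30) = 101

Answer: 101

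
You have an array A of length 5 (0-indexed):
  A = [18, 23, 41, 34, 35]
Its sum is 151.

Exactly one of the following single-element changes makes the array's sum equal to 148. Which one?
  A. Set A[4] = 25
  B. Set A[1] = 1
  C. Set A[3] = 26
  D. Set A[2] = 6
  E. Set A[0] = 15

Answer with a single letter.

Option A: A[4] 35->25, delta=-10, new_sum=151+(-10)=141
Option B: A[1] 23->1, delta=-22, new_sum=151+(-22)=129
Option C: A[3] 34->26, delta=-8, new_sum=151+(-8)=143
Option D: A[2] 41->6, delta=-35, new_sum=151+(-35)=116
Option E: A[0] 18->15, delta=-3, new_sum=151+(-3)=148 <-- matches target

Answer: E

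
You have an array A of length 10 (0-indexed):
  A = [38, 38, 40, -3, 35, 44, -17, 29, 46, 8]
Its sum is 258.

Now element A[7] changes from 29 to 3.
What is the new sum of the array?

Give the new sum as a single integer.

Old value at index 7: 29
New value at index 7: 3
Delta = 3 - 29 = -26
New sum = old_sum + delta = 258 + (-26) = 232

Answer: 232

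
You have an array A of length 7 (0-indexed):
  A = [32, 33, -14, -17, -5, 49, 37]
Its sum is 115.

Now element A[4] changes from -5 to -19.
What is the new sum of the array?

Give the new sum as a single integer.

Answer: 101

Derivation:
Old value at index 4: -5
New value at index 4: -19
Delta = -19 - -5 = -14
New sum = old_sum + delta = 115 + (-14) = 101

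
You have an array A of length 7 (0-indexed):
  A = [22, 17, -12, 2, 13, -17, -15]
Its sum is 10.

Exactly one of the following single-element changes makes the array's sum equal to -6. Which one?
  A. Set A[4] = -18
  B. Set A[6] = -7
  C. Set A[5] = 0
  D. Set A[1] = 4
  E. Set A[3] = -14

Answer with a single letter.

Answer: E

Derivation:
Option A: A[4] 13->-18, delta=-31, new_sum=10+(-31)=-21
Option B: A[6] -15->-7, delta=8, new_sum=10+(8)=18
Option C: A[5] -17->0, delta=17, new_sum=10+(17)=27
Option D: A[1] 17->4, delta=-13, new_sum=10+(-13)=-3
Option E: A[3] 2->-14, delta=-16, new_sum=10+(-16)=-6 <-- matches target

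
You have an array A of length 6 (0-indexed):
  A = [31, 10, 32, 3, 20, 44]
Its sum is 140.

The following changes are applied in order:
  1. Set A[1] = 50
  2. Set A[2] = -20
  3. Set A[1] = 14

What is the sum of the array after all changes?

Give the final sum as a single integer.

Answer: 92

Derivation:
Initial sum: 140
Change 1: A[1] 10 -> 50, delta = 40, sum = 180
Change 2: A[2] 32 -> -20, delta = -52, sum = 128
Change 3: A[1] 50 -> 14, delta = -36, sum = 92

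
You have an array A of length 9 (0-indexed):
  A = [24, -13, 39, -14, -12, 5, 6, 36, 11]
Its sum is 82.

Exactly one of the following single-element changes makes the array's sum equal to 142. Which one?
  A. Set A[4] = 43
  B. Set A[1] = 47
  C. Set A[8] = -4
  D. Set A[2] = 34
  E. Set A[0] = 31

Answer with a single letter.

Option A: A[4] -12->43, delta=55, new_sum=82+(55)=137
Option B: A[1] -13->47, delta=60, new_sum=82+(60)=142 <-- matches target
Option C: A[8] 11->-4, delta=-15, new_sum=82+(-15)=67
Option D: A[2] 39->34, delta=-5, new_sum=82+(-5)=77
Option E: A[0] 24->31, delta=7, new_sum=82+(7)=89

Answer: B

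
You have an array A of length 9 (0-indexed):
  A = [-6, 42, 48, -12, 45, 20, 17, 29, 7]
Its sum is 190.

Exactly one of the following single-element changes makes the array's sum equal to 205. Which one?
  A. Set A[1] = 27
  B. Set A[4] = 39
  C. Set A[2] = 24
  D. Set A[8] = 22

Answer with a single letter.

Option A: A[1] 42->27, delta=-15, new_sum=190+(-15)=175
Option B: A[4] 45->39, delta=-6, new_sum=190+(-6)=184
Option C: A[2] 48->24, delta=-24, new_sum=190+(-24)=166
Option D: A[8] 7->22, delta=15, new_sum=190+(15)=205 <-- matches target

Answer: D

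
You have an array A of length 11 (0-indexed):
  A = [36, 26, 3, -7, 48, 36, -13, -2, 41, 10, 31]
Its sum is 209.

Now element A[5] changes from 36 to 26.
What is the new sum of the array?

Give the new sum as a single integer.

Answer: 199

Derivation:
Old value at index 5: 36
New value at index 5: 26
Delta = 26 - 36 = -10
New sum = old_sum + delta = 209 + (-10) = 199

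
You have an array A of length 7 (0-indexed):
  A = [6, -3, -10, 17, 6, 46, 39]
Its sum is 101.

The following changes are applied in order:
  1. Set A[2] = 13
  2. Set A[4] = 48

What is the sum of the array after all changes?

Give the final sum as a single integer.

Answer: 166

Derivation:
Initial sum: 101
Change 1: A[2] -10 -> 13, delta = 23, sum = 124
Change 2: A[4] 6 -> 48, delta = 42, sum = 166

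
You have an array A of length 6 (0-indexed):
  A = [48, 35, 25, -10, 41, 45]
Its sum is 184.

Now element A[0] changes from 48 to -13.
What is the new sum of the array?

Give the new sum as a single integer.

Old value at index 0: 48
New value at index 0: -13
Delta = -13 - 48 = -61
New sum = old_sum + delta = 184 + (-61) = 123

Answer: 123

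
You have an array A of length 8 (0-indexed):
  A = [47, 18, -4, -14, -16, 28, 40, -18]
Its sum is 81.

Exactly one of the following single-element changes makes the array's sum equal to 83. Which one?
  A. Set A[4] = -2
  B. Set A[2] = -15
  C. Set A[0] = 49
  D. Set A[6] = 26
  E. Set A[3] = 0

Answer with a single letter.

Option A: A[4] -16->-2, delta=14, new_sum=81+(14)=95
Option B: A[2] -4->-15, delta=-11, new_sum=81+(-11)=70
Option C: A[0] 47->49, delta=2, new_sum=81+(2)=83 <-- matches target
Option D: A[6] 40->26, delta=-14, new_sum=81+(-14)=67
Option E: A[3] -14->0, delta=14, new_sum=81+(14)=95

Answer: C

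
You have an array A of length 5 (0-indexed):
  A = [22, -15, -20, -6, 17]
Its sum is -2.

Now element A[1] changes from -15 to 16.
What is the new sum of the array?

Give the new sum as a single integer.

Old value at index 1: -15
New value at index 1: 16
Delta = 16 - -15 = 31
New sum = old_sum + delta = -2 + (31) = 29

Answer: 29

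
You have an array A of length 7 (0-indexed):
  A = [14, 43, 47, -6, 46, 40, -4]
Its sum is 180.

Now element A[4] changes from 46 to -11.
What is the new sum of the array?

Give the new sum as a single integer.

Old value at index 4: 46
New value at index 4: -11
Delta = -11 - 46 = -57
New sum = old_sum + delta = 180 + (-57) = 123

Answer: 123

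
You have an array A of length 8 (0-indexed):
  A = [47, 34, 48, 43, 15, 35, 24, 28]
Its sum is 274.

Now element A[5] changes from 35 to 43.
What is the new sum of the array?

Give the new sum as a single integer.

Answer: 282

Derivation:
Old value at index 5: 35
New value at index 5: 43
Delta = 43 - 35 = 8
New sum = old_sum + delta = 274 + (8) = 282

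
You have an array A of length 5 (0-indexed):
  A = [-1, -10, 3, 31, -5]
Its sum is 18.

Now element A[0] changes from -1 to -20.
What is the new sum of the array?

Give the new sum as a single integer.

Old value at index 0: -1
New value at index 0: -20
Delta = -20 - -1 = -19
New sum = old_sum + delta = 18 + (-19) = -1

Answer: -1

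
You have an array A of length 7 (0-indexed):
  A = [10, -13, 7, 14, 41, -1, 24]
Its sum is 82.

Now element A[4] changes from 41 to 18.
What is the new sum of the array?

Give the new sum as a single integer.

Answer: 59

Derivation:
Old value at index 4: 41
New value at index 4: 18
Delta = 18 - 41 = -23
New sum = old_sum + delta = 82 + (-23) = 59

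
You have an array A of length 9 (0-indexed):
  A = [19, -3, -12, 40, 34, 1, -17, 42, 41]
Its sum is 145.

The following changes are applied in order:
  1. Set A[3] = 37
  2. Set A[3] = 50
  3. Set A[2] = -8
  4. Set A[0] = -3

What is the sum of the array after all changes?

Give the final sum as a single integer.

Initial sum: 145
Change 1: A[3] 40 -> 37, delta = -3, sum = 142
Change 2: A[3] 37 -> 50, delta = 13, sum = 155
Change 3: A[2] -12 -> -8, delta = 4, sum = 159
Change 4: A[0] 19 -> -3, delta = -22, sum = 137

Answer: 137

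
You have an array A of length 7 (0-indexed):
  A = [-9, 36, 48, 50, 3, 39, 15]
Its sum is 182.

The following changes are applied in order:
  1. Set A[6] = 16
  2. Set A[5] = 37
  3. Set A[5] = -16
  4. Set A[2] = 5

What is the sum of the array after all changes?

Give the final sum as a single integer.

Answer: 85

Derivation:
Initial sum: 182
Change 1: A[6] 15 -> 16, delta = 1, sum = 183
Change 2: A[5] 39 -> 37, delta = -2, sum = 181
Change 3: A[5] 37 -> -16, delta = -53, sum = 128
Change 4: A[2] 48 -> 5, delta = -43, sum = 85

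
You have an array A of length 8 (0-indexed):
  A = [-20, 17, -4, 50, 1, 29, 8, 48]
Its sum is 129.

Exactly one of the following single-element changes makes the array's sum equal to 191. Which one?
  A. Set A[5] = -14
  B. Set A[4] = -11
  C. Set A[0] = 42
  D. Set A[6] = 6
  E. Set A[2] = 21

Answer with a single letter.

Answer: C

Derivation:
Option A: A[5] 29->-14, delta=-43, new_sum=129+(-43)=86
Option B: A[4] 1->-11, delta=-12, new_sum=129+(-12)=117
Option C: A[0] -20->42, delta=62, new_sum=129+(62)=191 <-- matches target
Option D: A[6] 8->6, delta=-2, new_sum=129+(-2)=127
Option E: A[2] -4->21, delta=25, new_sum=129+(25)=154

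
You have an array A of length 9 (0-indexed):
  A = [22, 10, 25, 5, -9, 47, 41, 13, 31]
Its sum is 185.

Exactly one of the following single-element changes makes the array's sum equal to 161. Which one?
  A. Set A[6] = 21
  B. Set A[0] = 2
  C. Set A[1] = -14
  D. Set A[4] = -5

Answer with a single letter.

Answer: C

Derivation:
Option A: A[6] 41->21, delta=-20, new_sum=185+(-20)=165
Option B: A[0] 22->2, delta=-20, new_sum=185+(-20)=165
Option C: A[1] 10->-14, delta=-24, new_sum=185+(-24)=161 <-- matches target
Option D: A[4] -9->-5, delta=4, new_sum=185+(4)=189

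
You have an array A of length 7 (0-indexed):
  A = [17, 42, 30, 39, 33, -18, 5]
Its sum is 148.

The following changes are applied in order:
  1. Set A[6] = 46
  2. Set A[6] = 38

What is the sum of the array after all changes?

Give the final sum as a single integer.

Answer: 181

Derivation:
Initial sum: 148
Change 1: A[6] 5 -> 46, delta = 41, sum = 189
Change 2: A[6] 46 -> 38, delta = -8, sum = 181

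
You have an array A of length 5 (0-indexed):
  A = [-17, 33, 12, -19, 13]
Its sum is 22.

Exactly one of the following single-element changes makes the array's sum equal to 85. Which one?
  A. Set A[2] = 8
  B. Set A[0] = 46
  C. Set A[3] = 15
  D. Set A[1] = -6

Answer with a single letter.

Answer: B

Derivation:
Option A: A[2] 12->8, delta=-4, new_sum=22+(-4)=18
Option B: A[0] -17->46, delta=63, new_sum=22+(63)=85 <-- matches target
Option C: A[3] -19->15, delta=34, new_sum=22+(34)=56
Option D: A[1] 33->-6, delta=-39, new_sum=22+(-39)=-17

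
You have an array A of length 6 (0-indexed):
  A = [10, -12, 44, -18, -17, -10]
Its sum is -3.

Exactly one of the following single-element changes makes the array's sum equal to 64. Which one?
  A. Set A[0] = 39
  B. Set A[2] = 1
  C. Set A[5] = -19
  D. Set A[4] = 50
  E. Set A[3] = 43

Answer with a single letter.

Answer: D

Derivation:
Option A: A[0] 10->39, delta=29, new_sum=-3+(29)=26
Option B: A[2] 44->1, delta=-43, new_sum=-3+(-43)=-46
Option C: A[5] -10->-19, delta=-9, new_sum=-3+(-9)=-12
Option D: A[4] -17->50, delta=67, new_sum=-3+(67)=64 <-- matches target
Option E: A[3] -18->43, delta=61, new_sum=-3+(61)=58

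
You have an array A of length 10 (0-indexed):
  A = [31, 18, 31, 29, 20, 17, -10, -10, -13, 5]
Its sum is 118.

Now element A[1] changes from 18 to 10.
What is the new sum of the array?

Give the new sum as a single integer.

Answer: 110

Derivation:
Old value at index 1: 18
New value at index 1: 10
Delta = 10 - 18 = -8
New sum = old_sum + delta = 118 + (-8) = 110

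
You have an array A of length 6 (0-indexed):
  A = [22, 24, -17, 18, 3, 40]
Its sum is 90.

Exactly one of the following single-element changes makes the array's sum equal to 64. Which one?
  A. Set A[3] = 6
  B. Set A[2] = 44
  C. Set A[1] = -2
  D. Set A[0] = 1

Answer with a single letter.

Option A: A[3] 18->6, delta=-12, new_sum=90+(-12)=78
Option B: A[2] -17->44, delta=61, new_sum=90+(61)=151
Option C: A[1] 24->-2, delta=-26, new_sum=90+(-26)=64 <-- matches target
Option D: A[0] 22->1, delta=-21, new_sum=90+(-21)=69

Answer: C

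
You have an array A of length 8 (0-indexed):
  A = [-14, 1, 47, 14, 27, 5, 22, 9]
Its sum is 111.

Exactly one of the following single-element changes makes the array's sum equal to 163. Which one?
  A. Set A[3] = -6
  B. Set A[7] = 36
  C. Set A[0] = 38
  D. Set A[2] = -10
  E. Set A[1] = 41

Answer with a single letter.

Answer: C

Derivation:
Option A: A[3] 14->-6, delta=-20, new_sum=111+(-20)=91
Option B: A[7] 9->36, delta=27, new_sum=111+(27)=138
Option C: A[0] -14->38, delta=52, new_sum=111+(52)=163 <-- matches target
Option D: A[2] 47->-10, delta=-57, new_sum=111+(-57)=54
Option E: A[1] 1->41, delta=40, new_sum=111+(40)=151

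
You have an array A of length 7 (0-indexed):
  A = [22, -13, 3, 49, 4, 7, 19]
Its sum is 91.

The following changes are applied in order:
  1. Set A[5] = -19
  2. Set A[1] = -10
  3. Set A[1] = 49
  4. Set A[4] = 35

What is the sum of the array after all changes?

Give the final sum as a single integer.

Initial sum: 91
Change 1: A[5] 7 -> -19, delta = -26, sum = 65
Change 2: A[1] -13 -> -10, delta = 3, sum = 68
Change 3: A[1] -10 -> 49, delta = 59, sum = 127
Change 4: A[4] 4 -> 35, delta = 31, sum = 158

Answer: 158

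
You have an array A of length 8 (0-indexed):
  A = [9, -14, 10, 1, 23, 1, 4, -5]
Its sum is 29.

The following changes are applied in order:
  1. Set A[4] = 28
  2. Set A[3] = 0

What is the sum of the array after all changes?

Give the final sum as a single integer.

Initial sum: 29
Change 1: A[4] 23 -> 28, delta = 5, sum = 34
Change 2: A[3] 1 -> 0, delta = -1, sum = 33

Answer: 33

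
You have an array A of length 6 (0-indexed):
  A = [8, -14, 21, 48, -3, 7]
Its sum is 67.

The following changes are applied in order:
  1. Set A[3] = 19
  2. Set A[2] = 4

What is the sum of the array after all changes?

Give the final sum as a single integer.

Initial sum: 67
Change 1: A[3] 48 -> 19, delta = -29, sum = 38
Change 2: A[2] 21 -> 4, delta = -17, sum = 21

Answer: 21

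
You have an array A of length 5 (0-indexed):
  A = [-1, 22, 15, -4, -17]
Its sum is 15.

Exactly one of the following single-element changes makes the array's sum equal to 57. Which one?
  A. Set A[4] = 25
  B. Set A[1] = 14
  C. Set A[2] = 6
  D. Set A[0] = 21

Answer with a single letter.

Option A: A[4] -17->25, delta=42, new_sum=15+(42)=57 <-- matches target
Option B: A[1] 22->14, delta=-8, new_sum=15+(-8)=7
Option C: A[2] 15->6, delta=-9, new_sum=15+(-9)=6
Option D: A[0] -1->21, delta=22, new_sum=15+(22)=37

Answer: A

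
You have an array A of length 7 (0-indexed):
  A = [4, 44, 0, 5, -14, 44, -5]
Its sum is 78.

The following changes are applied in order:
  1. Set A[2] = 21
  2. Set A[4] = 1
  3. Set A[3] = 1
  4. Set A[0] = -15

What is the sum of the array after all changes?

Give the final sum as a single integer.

Answer: 91

Derivation:
Initial sum: 78
Change 1: A[2] 0 -> 21, delta = 21, sum = 99
Change 2: A[4] -14 -> 1, delta = 15, sum = 114
Change 3: A[3] 5 -> 1, delta = -4, sum = 110
Change 4: A[0] 4 -> -15, delta = -19, sum = 91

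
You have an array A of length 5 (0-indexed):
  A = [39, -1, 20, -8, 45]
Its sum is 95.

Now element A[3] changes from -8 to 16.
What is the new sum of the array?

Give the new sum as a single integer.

Answer: 119

Derivation:
Old value at index 3: -8
New value at index 3: 16
Delta = 16 - -8 = 24
New sum = old_sum + delta = 95 + (24) = 119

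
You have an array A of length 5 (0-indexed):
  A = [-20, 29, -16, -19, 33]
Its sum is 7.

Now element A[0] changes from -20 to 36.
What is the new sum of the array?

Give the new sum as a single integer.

Old value at index 0: -20
New value at index 0: 36
Delta = 36 - -20 = 56
New sum = old_sum + delta = 7 + (56) = 63

Answer: 63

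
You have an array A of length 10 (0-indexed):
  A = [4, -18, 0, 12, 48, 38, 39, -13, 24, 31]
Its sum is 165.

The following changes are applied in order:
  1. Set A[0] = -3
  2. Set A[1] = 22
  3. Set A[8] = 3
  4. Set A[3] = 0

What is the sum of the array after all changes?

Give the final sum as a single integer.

Initial sum: 165
Change 1: A[0] 4 -> -3, delta = -7, sum = 158
Change 2: A[1] -18 -> 22, delta = 40, sum = 198
Change 3: A[8] 24 -> 3, delta = -21, sum = 177
Change 4: A[3] 12 -> 0, delta = -12, sum = 165

Answer: 165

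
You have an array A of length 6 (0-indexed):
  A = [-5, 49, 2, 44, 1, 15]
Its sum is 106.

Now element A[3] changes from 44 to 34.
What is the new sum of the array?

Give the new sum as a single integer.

Old value at index 3: 44
New value at index 3: 34
Delta = 34 - 44 = -10
New sum = old_sum + delta = 106 + (-10) = 96

Answer: 96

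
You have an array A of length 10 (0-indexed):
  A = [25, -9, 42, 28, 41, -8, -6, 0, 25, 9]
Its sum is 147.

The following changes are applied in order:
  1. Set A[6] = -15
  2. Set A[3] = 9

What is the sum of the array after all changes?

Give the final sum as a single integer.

Initial sum: 147
Change 1: A[6] -6 -> -15, delta = -9, sum = 138
Change 2: A[3] 28 -> 9, delta = -19, sum = 119

Answer: 119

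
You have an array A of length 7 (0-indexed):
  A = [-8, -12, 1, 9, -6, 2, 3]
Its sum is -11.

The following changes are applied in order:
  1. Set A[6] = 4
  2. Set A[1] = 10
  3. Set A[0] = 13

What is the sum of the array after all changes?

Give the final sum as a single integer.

Answer: 33

Derivation:
Initial sum: -11
Change 1: A[6] 3 -> 4, delta = 1, sum = -10
Change 2: A[1] -12 -> 10, delta = 22, sum = 12
Change 3: A[0] -8 -> 13, delta = 21, sum = 33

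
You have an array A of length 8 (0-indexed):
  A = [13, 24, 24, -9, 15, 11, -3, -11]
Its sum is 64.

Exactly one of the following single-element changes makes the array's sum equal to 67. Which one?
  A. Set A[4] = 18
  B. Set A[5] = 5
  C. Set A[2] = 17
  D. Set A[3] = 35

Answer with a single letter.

Answer: A

Derivation:
Option A: A[4] 15->18, delta=3, new_sum=64+(3)=67 <-- matches target
Option B: A[5] 11->5, delta=-6, new_sum=64+(-6)=58
Option C: A[2] 24->17, delta=-7, new_sum=64+(-7)=57
Option D: A[3] -9->35, delta=44, new_sum=64+(44)=108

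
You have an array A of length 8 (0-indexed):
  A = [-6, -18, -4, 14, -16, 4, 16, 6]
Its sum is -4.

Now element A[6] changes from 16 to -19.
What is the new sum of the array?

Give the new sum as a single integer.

Old value at index 6: 16
New value at index 6: -19
Delta = -19 - 16 = -35
New sum = old_sum + delta = -4 + (-35) = -39

Answer: -39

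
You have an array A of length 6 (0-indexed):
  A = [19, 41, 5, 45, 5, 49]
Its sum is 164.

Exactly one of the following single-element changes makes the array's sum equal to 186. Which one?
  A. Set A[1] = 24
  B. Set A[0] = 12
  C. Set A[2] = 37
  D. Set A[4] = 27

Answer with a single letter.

Answer: D

Derivation:
Option A: A[1] 41->24, delta=-17, new_sum=164+(-17)=147
Option B: A[0] 19->12, delta=-7, new_sum=164+(-7)=157
Option C: A[2] 5->37, delta=32, new_sum=164+(32)=196
Option D: A[4] 5->27, delta=22, new_sum=164+(22)=186 <-- matches target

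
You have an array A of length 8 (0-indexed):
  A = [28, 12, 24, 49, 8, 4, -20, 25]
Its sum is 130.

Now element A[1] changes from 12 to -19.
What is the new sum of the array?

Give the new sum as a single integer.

Answer: 99

Derivation:
Old value at index 1: 12
New value at index 1: -19
Delta = -19 - 12 = -31
New sum = old_sum + delta = 130 + (-31) = 99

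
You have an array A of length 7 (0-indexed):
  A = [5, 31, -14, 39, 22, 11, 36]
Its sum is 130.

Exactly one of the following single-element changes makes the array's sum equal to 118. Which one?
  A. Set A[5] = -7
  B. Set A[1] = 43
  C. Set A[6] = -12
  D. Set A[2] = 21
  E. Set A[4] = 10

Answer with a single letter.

Option A: A[5] 11->-7, delta=-18, new_sum=130+(-18)=112
Option B: A[1] 31->43, delta=12, new_sum=130+(12)=142
Option C: A[6] 36->-12, delta=-48, new_sum=130+(-48)=82
Option D: A[2] -14->21, delta=35, new_sum=130+(35)=165
Option E: A[4] 22->10, delta=-12, new_sum=130+(-12)=118 <-- matches target

Answer: E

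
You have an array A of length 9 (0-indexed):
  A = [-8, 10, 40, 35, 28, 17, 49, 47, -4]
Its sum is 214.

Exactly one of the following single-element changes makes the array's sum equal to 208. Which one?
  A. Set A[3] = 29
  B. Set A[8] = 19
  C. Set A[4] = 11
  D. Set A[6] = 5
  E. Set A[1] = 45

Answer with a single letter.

Answer: A

Derivation:
Option A: A[3] 35->29, delta=-6, new_sum=214+(-6)=208 <-- matches target
Option B: A[8] -4->19, delta=23, new_sum=214+(23)=237
Option C: A[4] 28->11, delta=-17, new_sum=214+(-17)=197
Option D: A[6] 49->5, delta=-44, new_sum=214+(-44)=170
Option E: A[1] 10->45, delta=35, new_sum=214+(35)=249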